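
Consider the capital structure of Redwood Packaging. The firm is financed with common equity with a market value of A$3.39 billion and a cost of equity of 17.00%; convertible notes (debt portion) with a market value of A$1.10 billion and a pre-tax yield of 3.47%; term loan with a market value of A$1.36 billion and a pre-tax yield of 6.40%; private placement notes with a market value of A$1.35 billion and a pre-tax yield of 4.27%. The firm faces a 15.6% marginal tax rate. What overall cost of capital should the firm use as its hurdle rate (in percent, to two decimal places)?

Total capital V = 3.39 + 1.1 + 1.36 + 1.35 = 7.2.
Equity: weight = 3.39/7.2 = 0.4708; cost = 17%.
Convertible notes (debt portion): weight = 1.1/7.2 = 0.1528; after-tax cost = 3.47% × (1 − 15.6%) = 2.9287%.
Term loan: weight = 1.36/7.2 = 0.1889; after-tax cost = 6.4% × (1 − 15.6%) = 5.4016%.
Private placement notes: weight = 1.35/7.2 = 0.1875; after-tax cost = 4.27% × (1 − 15.6%) = 3.6039%.
WACC = 0.4708 × 17.0000% + 0.1528 × 2.9287% + 0.1889 × 5.4016% + 0.1875 × 3.6039% = 10.1476%.

10.15%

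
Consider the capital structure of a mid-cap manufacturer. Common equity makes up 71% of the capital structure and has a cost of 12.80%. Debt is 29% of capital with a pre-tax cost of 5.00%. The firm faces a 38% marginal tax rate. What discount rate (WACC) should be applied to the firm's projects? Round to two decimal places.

9.99%

After-tax cost of debt = 5% × (1 − 38%) = 3.1000%.
WACC = 0.710 × 12.8000% + 0.290 × 3.1000% = 9.9870%.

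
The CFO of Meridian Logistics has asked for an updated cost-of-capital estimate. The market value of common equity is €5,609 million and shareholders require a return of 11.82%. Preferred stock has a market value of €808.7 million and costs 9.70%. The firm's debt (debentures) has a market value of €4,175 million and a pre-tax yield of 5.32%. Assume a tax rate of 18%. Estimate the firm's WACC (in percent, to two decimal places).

Total capital V = 5609 + 808.7 + 4175 = 10592.7.
Equity: weight = 5609/10592.7 = 0.5295; cost = 11.82%.
Preferred: weight = 808.7/10592.7 = 0.0763; cost = 9.7%.
Debentures: weight = 4175/10592.7 = 0.3941; after-tax cost = 5.32% × (1 − 18%) = 4.3624%.
WACC = 0.5295 × 11.8200% + 0.0763 × 9.7000% + 0.3941 × 4.3624% = 8.7188%.

8.72%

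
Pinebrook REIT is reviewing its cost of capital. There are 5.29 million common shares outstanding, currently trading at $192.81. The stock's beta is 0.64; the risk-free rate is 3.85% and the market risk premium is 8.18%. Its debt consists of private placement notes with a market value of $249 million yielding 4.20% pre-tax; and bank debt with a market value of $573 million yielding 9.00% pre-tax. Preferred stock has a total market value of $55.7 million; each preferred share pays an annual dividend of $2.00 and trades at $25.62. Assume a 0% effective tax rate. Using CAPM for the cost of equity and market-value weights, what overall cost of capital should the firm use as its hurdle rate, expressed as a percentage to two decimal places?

8.38%

Cost of equity via CAPM: Re = 3.85% + 0.64 × 8.18% = 9.0852%.
Cost of preferred: Rp = 2.0 / 25.62 = 7.8064%.
Market value of equity E = 192.81 × 5.29m = 1019.9649m.
Total capital V = 1019.9649 + 55.7 + 249 + 573 = 1897.6649.
Equity: weight = 1019.9649/1897.6649 = 0.5375; cost = 9.0852%.
Preferred: weight = 55.7/1897.6649 = 0.0294; cost = 7.8064%.
Private placement notes: weight = 249/1897.6649 = 0.1312; after-tax cost = 4.2% × (1 − 0%) = 4.2000%.
Bank debt: weight = 573/1897.6649 = 0.3020; after-tax cost = 9% × (1 − 0%) = 9.0000%.
WACC = 0.5375 × 9.0852% + 0.0294 × 7.8064% + 0.1312 × 4.2000% + 0.3020 × 9.0000% = 8.3809%.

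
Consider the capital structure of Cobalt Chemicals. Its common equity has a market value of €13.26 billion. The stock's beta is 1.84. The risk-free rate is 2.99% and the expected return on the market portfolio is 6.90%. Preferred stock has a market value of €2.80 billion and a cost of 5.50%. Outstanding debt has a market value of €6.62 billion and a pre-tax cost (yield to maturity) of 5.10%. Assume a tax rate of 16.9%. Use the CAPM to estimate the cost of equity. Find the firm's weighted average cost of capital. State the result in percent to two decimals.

7.87%

Market risk premium = 6.9% − 2.99% = 3.91%.
Cost of equity via CAPM: Re = 2.99% + 1.84 × 3.91% = 10.1844%.
Total capital V = 13.26 + 2.8 + 6.62 = 22.68.
Equity: weight = 13.26/22.68 = 0.5847; cost = 10.1844%.
Preferred: weight = 2.8/22.68 = 0.1235; cost = 5.5%.
Debt: weight = 6.62/22.68 = 0.2919; after-tax cost = 5.1% × (1 − 16.9%) = 4.2381%.
WACC = 0.5847 × 10.1844% + 0.1235 × 5.5000% + 0.2919 × 4.2381% = 7.8704%.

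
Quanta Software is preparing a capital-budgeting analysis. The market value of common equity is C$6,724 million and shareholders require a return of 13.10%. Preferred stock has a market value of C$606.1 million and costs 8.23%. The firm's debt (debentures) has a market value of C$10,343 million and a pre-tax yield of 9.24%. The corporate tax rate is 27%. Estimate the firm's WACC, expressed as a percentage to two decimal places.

9.21%

Total capital V = 6724 + 606.1 + 10343 = 17673.1.
Equity: weight = 6724/17673.1 = 0.3805; cost = 13.1%.
Preferred: weight = 606.1/17673.1 = 0.0343; cost = 8.23%.
Debentures: weight = 10343/17673.1 = 0.5852; after-tax cost = 9.24% × (1 − 27%) = 6.7452%.
WACC = 0.3805 × 13.1000% + 0.0343 × 8.2300% + 0.5852 × 6.7452% = 9.2139%.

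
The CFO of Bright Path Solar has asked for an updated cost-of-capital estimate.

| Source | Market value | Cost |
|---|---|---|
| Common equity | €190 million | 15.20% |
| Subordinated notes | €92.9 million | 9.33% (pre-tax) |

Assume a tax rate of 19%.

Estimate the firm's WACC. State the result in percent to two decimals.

Total capital V = 190 + 92.9 = 282.9.
Equity: weight = 190/282.9 = 0.6716; cost = 15.2%.
Subordinated notes: weight = 92.9/282.9 = 0.3284; after-tax cost = 9.33% × (1 − 19%) = 7.5573%.
WACC = 0.6716 × 15.2000% + 0.3284 × 7.5573% = 12.6903%.

12.69%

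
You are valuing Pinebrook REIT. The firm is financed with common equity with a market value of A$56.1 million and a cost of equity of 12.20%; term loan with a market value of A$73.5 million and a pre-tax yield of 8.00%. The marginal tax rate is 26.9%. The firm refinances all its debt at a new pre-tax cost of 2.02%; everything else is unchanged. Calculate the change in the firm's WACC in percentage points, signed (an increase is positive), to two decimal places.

-2.48 pp

Current WACC:
Total capital V = 56.1 + 73.5 = 129.6.
Equity: weight = 56.1/129.6 = 0.4329; cost = 12.2%.
Term loan: weight = 73.5/129.6 = 0.5671; after-tax cost = 8% × (1 − 26.9%) = 5.8480%.
WACC = 0.4329 × 12.2000% + 0.5671 × 5.8480% = 8.5976%.
After the change:
Total capital V = 56.1 + 73.5 = 129.6.
Equity: weight = 56.1/129.6 = 0.4329; cost = 12.2%.
Term loan: weight = 73.5/129.6 = 0.5671; after-tax cost = 2.02% × (1 − 26.9%) = 1.4766%.
WACC = 0.4329 × 12.2000% + 0.5671 × 1.4766% = 6.1185%.
Change in WACC = 6.1185% − 8.5976% = -2.4791 pp.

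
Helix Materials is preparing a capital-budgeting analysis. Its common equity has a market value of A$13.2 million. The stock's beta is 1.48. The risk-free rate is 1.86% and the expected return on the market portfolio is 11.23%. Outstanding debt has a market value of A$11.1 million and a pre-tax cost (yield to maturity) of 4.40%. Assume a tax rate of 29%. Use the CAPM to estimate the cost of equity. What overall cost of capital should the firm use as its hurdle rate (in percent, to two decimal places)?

Market risk premium = 11.23% − 1.86% = 9.37%.
Cost of equity via CAPM: Re = 1.86% + 1.48 × 9.37% = 15.7276%.
Total capital V = 13.2 + 11.1 = 24.3.
Equity: weight = 13.2/24.3 = 0.5432; cost = 15.7276%.
Debt: weight = 11.1/24.3 = 0.4568; after-tax cost = 4.4% × (1 − 29%) = 3.1240%.
WACC = 0.5432 × 15.7276% + 0.4568 × 3.1240% = 9.9704%.

9.97%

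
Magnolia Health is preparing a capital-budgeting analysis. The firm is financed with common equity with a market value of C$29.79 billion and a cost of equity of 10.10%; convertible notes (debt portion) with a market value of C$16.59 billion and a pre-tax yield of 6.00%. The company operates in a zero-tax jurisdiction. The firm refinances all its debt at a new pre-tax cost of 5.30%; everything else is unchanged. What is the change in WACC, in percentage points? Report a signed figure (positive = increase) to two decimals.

-0.25 pp

Current WACC:
Total capital V = 29.79 + 16.59 = 46.38.
Equity: weight = 29.79/46.38 = 0.6423; cost = 10.1%.
Convertible notes (debt portion): weight = 16.59/46.38 = 0.3577; after-tax cost = 6% × (1 − 0%) = 6.0000%.
WACC = 0.6423 × 10.1000% + 0.3577 × 6.0000% = 8.6334%.
After the change:
Total capital V = 29.79 + 16.59 = 46.38.
Equity: weight = 29.79/46.38 = 0.6423; cost = 10.1%.
Convertible notes (debt portion): weight = 16.59/46.38 = 0.3577; after-tax cost = 5.3% × (1 − 0%) = 5.3000%.
WACC = 0.6423 × 10.1000% + 0.3577 × 5.3000% = 8.3831%.
Change in WACC = 8.3831% − 8.6334% = -0.2504 pp.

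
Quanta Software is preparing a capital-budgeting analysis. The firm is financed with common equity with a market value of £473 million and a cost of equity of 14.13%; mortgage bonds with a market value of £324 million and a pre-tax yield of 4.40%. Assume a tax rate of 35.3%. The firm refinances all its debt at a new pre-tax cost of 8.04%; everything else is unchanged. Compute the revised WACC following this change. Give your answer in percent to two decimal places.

10.50%

After the change:
Total capital V = 473 + 324 = 797.
Equity: weight = 473/797 = 0.5935; cost = 14.13%.
Mortgage bonds: weight = 324/797 = 0.4065; after-tax cost = 8.04% × (1 − 35.3%) = 5.2019%.
WACC = 0.5935 × 14.1300% + 0.4065 × 5.2019% = 10.5005%.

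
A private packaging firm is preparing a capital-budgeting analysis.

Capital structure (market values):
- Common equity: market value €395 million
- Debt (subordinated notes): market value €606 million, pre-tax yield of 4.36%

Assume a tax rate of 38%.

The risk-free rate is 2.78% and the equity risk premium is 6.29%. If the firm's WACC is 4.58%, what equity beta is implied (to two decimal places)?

0.74

Total capital V = 395 + 606 = 1001.
Equity weight = 395/1001 = 0.3946.
Subordinated notes weight = 606/1001 = 0.6054.
Debt contribution = 0.6054 × 4.36% × (1 − 38%) = 1.6365%.
Required equity contribution = 4.58% − 1.6365% = 2.9435%  ⇒  Re = 7.4593%.
CAPM: 7.4593% = 2.78% + β × 6.29%  ⇒  β = 0.7439.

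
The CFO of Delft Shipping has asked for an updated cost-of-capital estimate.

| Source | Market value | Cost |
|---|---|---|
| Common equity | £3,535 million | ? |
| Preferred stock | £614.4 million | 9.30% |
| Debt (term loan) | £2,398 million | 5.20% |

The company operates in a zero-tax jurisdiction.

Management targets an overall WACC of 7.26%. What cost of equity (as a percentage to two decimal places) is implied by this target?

Total capital V = 3535 + 614.4 + 2398 = 6547.4.
Equity weight = 3535/6547.4 = 0.5399.
Preferred weight = 614.4/6547.4 = 0.0938.
Term loan weight = 2398/6547.4 = 0.3663.
Debt contribution = 0.3663 × 5.2% × (1 − 0%) = 1.9045%.
Preferred contribution = 0.0938 × 9.3% = 0.8727%.
Required equity contribution = 7.26% − 2.7772% = 4.4828%.
Re = 4.4828% / 0.5399 = 8.3029%.

8.30%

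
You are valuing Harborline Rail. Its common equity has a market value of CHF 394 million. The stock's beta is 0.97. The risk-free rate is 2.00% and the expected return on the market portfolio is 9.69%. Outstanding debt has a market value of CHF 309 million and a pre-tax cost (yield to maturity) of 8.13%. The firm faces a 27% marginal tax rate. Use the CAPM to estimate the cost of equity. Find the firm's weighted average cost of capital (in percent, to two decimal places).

7.91%

Market risk premium = 9.69% − 2.0% = 7.69%.
Cost of equity via CAPM: Re = 2.0% + 0.97 × 7.69% = 9.4593%.
Total capital V = 394 + 309 = 703.
Equity: weight = 394/703 = 0.5605; cost = 9.4593%.
Debt: weight = 309/703 = 0.4395; after-tax cost = 8.13% × (1 − 27%) = 5.9349%.
WACC = 0.5605 × 9.4593% + 0.4395 × 5.9349% = 7.9102%.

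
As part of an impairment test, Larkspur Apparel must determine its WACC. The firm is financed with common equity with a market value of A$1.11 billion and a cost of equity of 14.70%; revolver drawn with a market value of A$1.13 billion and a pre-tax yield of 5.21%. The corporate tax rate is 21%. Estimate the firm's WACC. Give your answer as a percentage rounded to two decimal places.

9.36%

Total capital V = 1.11 + 1.13 = 2.24.
Equity: weight = 1.11/2.24 = 0.4955; cost = 14.7%.
Revolver drawn: weight = 1.13/2.24 = 0.5045; after-tax cost = 5.21% × (1 − 21%) = 4.1159%.
WACC = 0.4955 × 14.7000% + 0.5045 × 4.1159% = 9.3607%.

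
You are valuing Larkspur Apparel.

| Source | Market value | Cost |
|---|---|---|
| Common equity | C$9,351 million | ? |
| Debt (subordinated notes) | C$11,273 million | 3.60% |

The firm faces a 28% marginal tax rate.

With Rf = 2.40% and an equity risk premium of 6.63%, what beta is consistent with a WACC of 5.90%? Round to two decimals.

Total capital V = 9351 + 11273 = 20624.
Equity weight = 9351/20624 = 0.4534.
Subordinated notes weight = 11273/20624 = 0.5466.
Debt contribution = 0.5466 × 3.6% × (1 − 28%) = 1.4168%.
Required equity contribution = 5.9% − 1.4168% = 4.4832%  ⇒  Re = 9.8879%.
CAPM: 9.8879% = 2.4% + β × 6.63%  ⇒  β = 1.1294.

1.13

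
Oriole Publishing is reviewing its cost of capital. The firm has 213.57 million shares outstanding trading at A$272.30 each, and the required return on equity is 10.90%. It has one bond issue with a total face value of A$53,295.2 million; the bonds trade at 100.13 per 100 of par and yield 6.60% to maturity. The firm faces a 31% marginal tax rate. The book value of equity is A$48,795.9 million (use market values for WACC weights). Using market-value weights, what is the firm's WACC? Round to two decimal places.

Market value of equity E = 272.3 × 213.57m = 58155.111m. Market value of debt D = 53295.2m × 100.13/100 = 53364.48376m.
Total capital V = 58155.111 + 53364.48376 = 111519.59476.
Equity: weight = 58155.111/111519.59476 = 0.5215; cost = 10.9%.
Bonds outstanding: weight = 53364.48376/111519.59476 = 0.4785; after-tax cost = 6.6% × (1 − 31%) = 4.5540%.
WACC = 0.5215 × 10.9000% + 0.4785 × 4.5540% = 7.8633%.

7.86%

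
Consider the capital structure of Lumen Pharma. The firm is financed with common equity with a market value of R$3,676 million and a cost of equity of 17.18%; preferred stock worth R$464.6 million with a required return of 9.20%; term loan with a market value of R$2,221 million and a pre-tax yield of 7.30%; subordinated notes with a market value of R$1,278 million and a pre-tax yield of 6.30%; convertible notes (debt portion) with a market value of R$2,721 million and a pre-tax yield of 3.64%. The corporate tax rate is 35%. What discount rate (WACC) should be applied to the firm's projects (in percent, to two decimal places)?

8.65%

Total capital V = 3676 + 464.6 + 2221 + 1278 + 2721 = 10360.6.
Equity: weight = 3676/10360.6 = 0.3548; cost = 17.18%.
Preferred: weight = 464.6/10360.6 = 0.0448; cost = 9.2%.
Term loan: weight = 2221/10360.6 = 0.2144; after-tax cost = 7.3% × (1 − 35%) = 4.7450%.
Subordinated notes: weight = 1278/10360.6 = 0.1234; after-tax cost = 6.3% × (1 − 35%) = 4.0950%.
Convertible notes (debt portion): weight = 2721/10360.6 = 0.2626; after-tax cost = 3.64% × (1 − 35%) = 2.3660%.
WACC = 0.3548 × 17.1800% + 0.0448 × 9.2000% + 0.2144 × 4.7450% + 0.1234 × 4.0950% + 0.2626 × 2.3660% = 8.6518%.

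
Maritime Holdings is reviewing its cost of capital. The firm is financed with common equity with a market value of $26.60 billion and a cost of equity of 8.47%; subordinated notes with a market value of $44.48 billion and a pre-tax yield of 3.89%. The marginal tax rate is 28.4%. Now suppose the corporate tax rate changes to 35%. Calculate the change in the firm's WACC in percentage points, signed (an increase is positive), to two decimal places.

-0.16 pp

Current WACC:
Total capital V = 26.6 + 44.48 = 71.08.
Equity: weight = 26.6/71.08 = 0.3742; cost = 8.47%.
Subordinated notes: weight = 44.48/71.08 = 0.6258; after-tax cost = 3.89% × (1 − 28.4%) = 2.7852%.
WACC = 0.3742 × 8.4700% + 0.6258 × 2.7852% = 4.9126%.
After the change:
Total capital V = 26.6 + 44.48 = 71.08.
Equity: weight = 26.6/71.08 = 0.3742; cost = 8.47%.
Subordinated notes: weight = 44.48/71.08 = 0.6258; after-tax cost = 3.89% × (1 − 35%) = 2.5285%.
WACC = 0.3742 × 8.4700% + 0.6258 × 2.5285% = 4.7520%.
Change in WACC = 4.7520% − 4.9126% = -0.1607 pp.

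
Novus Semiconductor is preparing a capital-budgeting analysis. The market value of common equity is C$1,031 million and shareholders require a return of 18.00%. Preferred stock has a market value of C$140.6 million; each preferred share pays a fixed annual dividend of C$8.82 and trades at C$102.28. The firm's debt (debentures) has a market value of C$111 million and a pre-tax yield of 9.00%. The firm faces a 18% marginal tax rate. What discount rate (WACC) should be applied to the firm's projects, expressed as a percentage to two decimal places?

Cost of preferred: Rp = 8.82 / 102.28 = 8.6234%.
Total capital V = 1031 + 140.6 + 111 = 1282.6.
Equity: weight = 1031/1282.6 = 0.8038; cost = 18%.
Preferred: weight = 140.6/1282.6 = 0.1096; cost = 8.6234%.
Debentures: weight = 111/1282.6 = 0.0865; after-tax cost = 9% × (1 − 18%) = 7.3800%.
WACC = 0.8038 × 18.0000% + 0.1096 × 8.6234% + 0.0865 × 7.3800% = 16.0530%.

16.05%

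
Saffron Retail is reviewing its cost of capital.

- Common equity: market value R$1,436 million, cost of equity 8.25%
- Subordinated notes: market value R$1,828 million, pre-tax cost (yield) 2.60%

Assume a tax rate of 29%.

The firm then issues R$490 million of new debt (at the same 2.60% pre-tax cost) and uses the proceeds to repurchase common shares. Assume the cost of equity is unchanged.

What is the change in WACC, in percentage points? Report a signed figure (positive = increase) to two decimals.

-0.96 pp

Current WACC:
Total capital V = 1436 + 1828 = 3264.
Equity: weight = 1436/3264 = 0.4400; cost = 8.25%.
Subordinated notes: weight = 1828/3264 = 0.5600; after-tax cost = 2.6% × (1 − 29%) = 1.8460%.
WACC = 0.4400 × 8.2500% + 0.5600 × 1.8460% = 4.6634%.
After the change:
Total capital V = 946 + 2318 = 3264.
Equity: weight = 946/3264 = 0.2898; cost = 8.25%.
Subordinated notes: weight = 2318/3264 = 0.7102; after-tax cost = 2.6% × (1 − 29%) = 1.8460%.
WACC = 0.2898 × 8.2500% + 0.7102 × 1.8460% = 3.7021%.
Change in WACC = 3.7021% − 4.6634% = -0.9614 pp.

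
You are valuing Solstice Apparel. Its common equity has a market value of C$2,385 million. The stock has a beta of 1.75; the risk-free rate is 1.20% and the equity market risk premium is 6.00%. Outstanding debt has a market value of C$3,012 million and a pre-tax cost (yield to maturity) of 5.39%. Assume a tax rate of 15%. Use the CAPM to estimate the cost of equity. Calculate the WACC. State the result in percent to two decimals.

7.73%

Cost of equity via CAPM: Re = 1.2% + 1.75 × 6.0% = 11.7000%.
Total capital V = 2385 + 3012 = 5397.
Equity: weight = 2385/5397 = 0.4419; cost = 11.7%.
Debt: weight = 3012/5397 = 0.5581; after-tax cost = 5.39% × (1 − 15%) = 4.5815%.
WACC = 0.4419 × 11.7000% + 0.5581 × 4.5815% = 7.7273%.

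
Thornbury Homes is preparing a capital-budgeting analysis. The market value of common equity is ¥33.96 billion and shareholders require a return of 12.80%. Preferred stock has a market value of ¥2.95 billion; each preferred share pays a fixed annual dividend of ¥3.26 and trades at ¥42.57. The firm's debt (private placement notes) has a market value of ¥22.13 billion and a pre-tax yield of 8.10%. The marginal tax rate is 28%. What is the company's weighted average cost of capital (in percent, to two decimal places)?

9.93%

Cost of preferred: Rp = 3.26 / 42.57 = 7.6580%.
Total capital V = 33.96 + 2.95 + 22.13 = 59.04.
Equity: weight = 33.96/59.04 = 0.5752; cost = 12.8%.
Preferred: weight = 2.95/59.04 = 0.0500; cost = 7.658%.
Private placement notes: weight = 22.13/59.04 = 0.3748; after-tax cost = 8.1% × (1 − 28%) = 5.8320%.
WACC = 0.5752 × 12.8000% + 0.0500 × 7.6580% + 0.3748 × 5.8320% = 9.9313%.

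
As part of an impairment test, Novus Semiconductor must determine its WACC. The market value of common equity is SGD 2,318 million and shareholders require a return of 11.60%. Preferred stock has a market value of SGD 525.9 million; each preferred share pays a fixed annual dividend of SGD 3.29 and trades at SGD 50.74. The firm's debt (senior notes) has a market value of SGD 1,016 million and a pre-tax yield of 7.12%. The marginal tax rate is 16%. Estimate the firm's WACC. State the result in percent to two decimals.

9.42%

Cost of preferred: Rp = 3.29 / 50.74 = 6.4840%.
Total capital V = 2318 + 525.9 + 1016 = 3859.9.
Equity: weight = 2318/3859.9 = 0.6005; cost = 11.6%.
Preferred: weight = 525.9/3859.9 = 0.1362; cost = 6.484%.
Senior notes: weight = 1016/3859.9 = 0.2632; after-tax cost = 7.12% × (1 − 16%) = 5.9808%.
WACC = 0.6005 × 11.6000% + 0.1362 × 6.4840% + 0.2632 × 5.9808% = 9.4239%.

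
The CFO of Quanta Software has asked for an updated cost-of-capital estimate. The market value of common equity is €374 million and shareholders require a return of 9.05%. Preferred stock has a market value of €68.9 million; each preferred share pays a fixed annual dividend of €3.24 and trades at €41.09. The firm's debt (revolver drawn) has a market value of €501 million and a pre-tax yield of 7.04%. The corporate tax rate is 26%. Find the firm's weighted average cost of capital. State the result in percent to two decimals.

Cost of preferred: Rp = 3.24 / 41.09 = 7.8851%.
Total capital V = 374 + 68.9 + 501 = 943.9.
Equity: weight = 374/943.9 = 0.3962; cost = 9.05%.
Preferred: weight = 68.9/943.9 = 0.0730; cost = 7.8851%.
Revolver drawn: weight = 501/943.9 = 0.5308; after-tax cost = 7.04% × (1 − 26%) = 5.2096%.
WACC = 0.3962 × 9.0500% + 0.0730 × 7.8851% + 0.5308 × 5.2096% = 6.9266%.

6.93%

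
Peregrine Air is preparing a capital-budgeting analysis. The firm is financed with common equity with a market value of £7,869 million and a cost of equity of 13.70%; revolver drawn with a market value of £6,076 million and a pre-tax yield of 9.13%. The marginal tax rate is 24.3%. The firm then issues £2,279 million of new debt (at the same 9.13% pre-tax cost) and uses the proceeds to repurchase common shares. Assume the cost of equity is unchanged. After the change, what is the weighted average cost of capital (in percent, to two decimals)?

9.63%

After the change:
Total capital V = 5590 + 8355 = 13945.
Equity: weight = 5590/13945 = 0.4009; cost = 13.7%.
Revolver drawn: weight = 8355/13945 = 0.5991; after-tax cost = 9.13% × (1 − 24.3%) = 6.9114%.
WACC = 0.4009 × 13.7000% + 0.5991 × 6.9114% = 9.6327%.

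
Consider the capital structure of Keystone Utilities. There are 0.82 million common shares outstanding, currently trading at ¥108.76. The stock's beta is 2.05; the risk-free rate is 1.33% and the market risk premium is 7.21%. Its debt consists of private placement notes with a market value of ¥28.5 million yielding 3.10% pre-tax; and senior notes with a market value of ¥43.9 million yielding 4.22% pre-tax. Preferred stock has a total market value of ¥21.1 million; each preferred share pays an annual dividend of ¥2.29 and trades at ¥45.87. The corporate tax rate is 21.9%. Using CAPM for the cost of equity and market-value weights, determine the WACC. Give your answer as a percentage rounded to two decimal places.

Cost of equity via CAPM: Re = 1.33% + 2.05 × 7.21% = 16.1105%.
Cost of preferred: Rp = 2.29 / 45.87 = 4.9924%.
Market value of equity E = 108.76 × 0.82m = 89.1832m.
Total capital V = 89.1832 + 21.1 + 28.5 + 43.9 = 182.6832.
Equity: weight = 89.1832/182.6832 = 0.4882; cost = 16.1105%.
Preferred: weight = 21.1/182.6832 = 0.1155; cost = 4.9924%.
Private placement notes: weight = 28.5/182.6832 = 0.1560; after-tax cost = 3.1% × (1 − 21.9%) = 2.4211%.
Senior notes: weight = 43.9/182.6832 = 0.2403; after-tax cost = 4.22% × (1 − 21.9%) = 3.2958%.
WACC = 0.4882 × 16.1105% + 0.1155 × 4.9924% + 0.1560 × 2.4211% + 0.2403 × 3.2958% = 9.6112%.

9.61%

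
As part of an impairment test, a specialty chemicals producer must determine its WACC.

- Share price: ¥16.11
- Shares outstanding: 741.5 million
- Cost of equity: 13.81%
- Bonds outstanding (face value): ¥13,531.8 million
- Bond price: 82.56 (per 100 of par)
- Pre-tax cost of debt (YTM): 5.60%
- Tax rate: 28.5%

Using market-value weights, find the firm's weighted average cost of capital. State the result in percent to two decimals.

Market value of equity E = 16.11 × 741.5m = 11945.565m. Market value of debt D = 13531.8m × 82.56/100 = 11171.85408m.
Total capital V = 11945.565 + 11171.85408 = 23117.41908.
Equity: weight = 11945.565/23117.41908 = 0.5167; cost = 13.81%.
Bonds outstanding: weight = 11171.85408/23117.41908 = 0.4833; after-tax cost = 5.6% × (1 − 28.5%) = 4.0040%.
WACC = 0.5167 × 13.8100% + 0.4833 × 4.0040% = 9.0711%.

9.07%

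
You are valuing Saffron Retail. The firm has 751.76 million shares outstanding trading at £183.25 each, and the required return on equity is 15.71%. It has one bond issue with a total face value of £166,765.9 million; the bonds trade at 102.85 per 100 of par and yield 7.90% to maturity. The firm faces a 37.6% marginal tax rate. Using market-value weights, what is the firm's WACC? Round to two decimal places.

9.73%

Market value of equity E = 183.25 × 751.76m = 137760.02m. Market value of debt D = 166765.9m × 102.85/100 = 171518.72815m.
Total capital V = 137760.02 + 171518.72815 = 309278.74815.
Equity: weight = 137760.02/309278.74815 = 0.4454; cost = 15.71%.
Bonds outstanding: weight = 171518.72815/309278.74815 = 0.5546; after-tax cost = 7.9% × (1 − 37.6%) = 4.9296%.
WACC = 0.4454 × 15.7100% + 0.5546 × 4.9296% = 9.7314%.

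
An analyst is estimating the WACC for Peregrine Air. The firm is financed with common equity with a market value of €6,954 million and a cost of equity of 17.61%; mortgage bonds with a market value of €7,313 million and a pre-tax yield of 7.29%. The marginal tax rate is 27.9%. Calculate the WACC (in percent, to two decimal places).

Total capital V = 6954 + 7313 = 14267.
Equity: weight = 6954/14267 = 0.4874; cost = 17.61%.
Mortgage bonds: weight = 7313/14267 = 0.5126; after-tax cost = 7.29% × (1 − 27.9%) = 5.2561%.
WACC = 0.4874 × 17.6100% + 0.5126 × 5.2561% = 11.2776%.

11.28%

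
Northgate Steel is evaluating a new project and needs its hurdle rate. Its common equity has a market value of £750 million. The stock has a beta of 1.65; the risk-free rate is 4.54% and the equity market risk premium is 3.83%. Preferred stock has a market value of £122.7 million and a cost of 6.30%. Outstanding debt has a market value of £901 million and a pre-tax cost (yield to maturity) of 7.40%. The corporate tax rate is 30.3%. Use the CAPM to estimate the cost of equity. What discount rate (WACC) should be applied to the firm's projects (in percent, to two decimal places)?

7.65%

Cost of equity via CAPM: Re = 4.54% + 1.65 × 3.83% = 10.8595%.
Total capital V = 750 + 122.7 + 901 = 1773.7.
Equity: weight = 750/1773.7 = 0.4228; cost = 10.8595%.
Preferred: weight = 122.7/1773.7 = 0.0692; cost = 6.3%.
Debt: weight = 901/1773.7 = 0.5080; after-tax cost = 7.4% × (1 − 30.3%) = 5.1578%.
WACC = 0.4228 × 10.8595% + 0.0692 × 6.3000% + 0.5080 × 5.1578% = 7.6477%.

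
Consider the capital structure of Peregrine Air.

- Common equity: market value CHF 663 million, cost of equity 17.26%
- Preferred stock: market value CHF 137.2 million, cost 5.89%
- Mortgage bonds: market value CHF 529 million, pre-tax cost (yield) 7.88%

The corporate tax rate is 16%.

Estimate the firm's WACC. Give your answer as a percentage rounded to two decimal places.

Total capital V = 663 + 137.2 + 529 = 1329.2.
Equity: weight = 663/1329.2 = 0.4988; cost = 17.26%.
Preferred: weight = 137.2/1329.2 = 0.1032; cost = 5.89%.
Mortgage bonds: weight = 529/1329.2 = 0.3980; after-tax cost = 7.88% × (1 − 16%) = 6.6192%.
WACC = 0.4988 × 17.2600% + 0.1032 × 5.8900% + 0.3980 × 6.6192% = 11.8515%.

11.85%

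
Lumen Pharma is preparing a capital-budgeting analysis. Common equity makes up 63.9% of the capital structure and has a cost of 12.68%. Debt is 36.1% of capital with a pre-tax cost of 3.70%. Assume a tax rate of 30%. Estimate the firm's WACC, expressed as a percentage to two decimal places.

9.04%

After-tax cost of debt = 3.7% × (1 − 30%) = 2.5900%.
WACC = 0.639 × 12.6800% + 0.361 × 2.5900% = 9.0375%.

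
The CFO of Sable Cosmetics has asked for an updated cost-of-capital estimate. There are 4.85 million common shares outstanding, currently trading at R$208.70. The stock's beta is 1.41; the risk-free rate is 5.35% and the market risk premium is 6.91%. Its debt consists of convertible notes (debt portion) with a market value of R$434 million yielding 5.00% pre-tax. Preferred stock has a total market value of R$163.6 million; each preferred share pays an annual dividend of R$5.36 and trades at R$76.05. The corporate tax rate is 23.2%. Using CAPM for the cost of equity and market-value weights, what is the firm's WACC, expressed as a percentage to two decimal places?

Cost of equity via CAPM: Re = 5.35% + 1.41 × 6.91% = 15.0931%.
Cost of preferred: Rp = 5.36 / 76.05 = 7.0480%.
Market value of equity E = 208.7 × 4.85m = 1012.195m.
Total capital V = 1012.195 + 163.6 + 434 = 1609.795.
Equity: weight = 1012.195/1609.795 = 0.6288; cost = 15.0931%.
Preferred: weight = 163.6/1609.795 = 0.1016; cost = 7.048%.
Convertible notes (debt portion): weight = 434/1609.795 = 0.2696; after-tax cost = 5% × (1 − 23.2%) = 3.8400%.
WACC = 0.6288 × 15.0931% + 0.1016 × 7.0480% + 0.2696 × 3.8400% = 11.2417%.

11.24%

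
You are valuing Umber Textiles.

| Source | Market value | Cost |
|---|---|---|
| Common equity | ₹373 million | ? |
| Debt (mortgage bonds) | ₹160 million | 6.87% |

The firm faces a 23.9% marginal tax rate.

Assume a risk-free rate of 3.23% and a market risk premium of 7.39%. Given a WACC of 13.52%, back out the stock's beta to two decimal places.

Total capital V = 373 + 160 = 533.
Equity weight = 373/533 = 0.6998.
Mortgage bonds weight = 160/533 = 0.3002.
Debt contribution = 0.3002 × 6.87% × (1 − 23.9%) = 1.5694%.
Required equity contribution = 13.52% − 1.5694% = 11.9506%  ⇒  Re = 17.0769%.
CAPM: 17.0769% = 3.23% + β × 7.39%  ⇒  β = 1.8737.

1.87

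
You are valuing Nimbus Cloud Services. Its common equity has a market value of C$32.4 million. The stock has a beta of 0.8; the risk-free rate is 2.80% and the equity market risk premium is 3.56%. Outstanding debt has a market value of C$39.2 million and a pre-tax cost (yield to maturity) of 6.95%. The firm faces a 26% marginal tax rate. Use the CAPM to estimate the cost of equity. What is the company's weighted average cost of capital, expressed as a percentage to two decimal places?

Cost of equity via CAPM: Re = 2.8% + 0.8 × 3.56% = 5.6480%.
Total capital V = 32.4 + 39.2 = 71.6.
Equity: weight = 32.4/71.6 = 0.4525; cost = 5.648%.
Debt: weight = 39.2/71.6 = 0.5475; after-tax cost = 6.95% × (1 − 26%) = 5.1430%.
WACC = 0.4525 × 5.6480% + 0.5475 × 5.1430% = 5.3715%.

5.37%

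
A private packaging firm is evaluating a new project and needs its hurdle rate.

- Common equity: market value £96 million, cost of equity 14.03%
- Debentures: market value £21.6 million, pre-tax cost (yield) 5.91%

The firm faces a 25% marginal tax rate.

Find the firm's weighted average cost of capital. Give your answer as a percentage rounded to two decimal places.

12.27%

Total capital V = 96 + 21.6 = 117.6.
Equity: weight = 96/117.6 = 0.8163; cost = 14.03%.
Debentures: weight = 21.6/117.6 = 0.1837; after-tax cost = 5.91% × (1 − 25%) = 4.4325%.
WACC = 0.8163 × 14.0300% + 0.1837 × 4.4325% = 12.2672%.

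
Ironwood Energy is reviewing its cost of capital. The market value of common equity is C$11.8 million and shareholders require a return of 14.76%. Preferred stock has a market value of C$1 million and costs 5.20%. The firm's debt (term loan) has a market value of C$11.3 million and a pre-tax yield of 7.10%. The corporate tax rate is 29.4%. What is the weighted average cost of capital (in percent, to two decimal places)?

Total capital V = 11.8 + 1 + 11.3 = 24.1.
Equity: weight = 11.8/24.1 = 0.4896; cost = 14.76%.
Preferred: weight = 1/24.1 = 0.0415; cost = 5.2%.
Term loan: weight = 11.3/24.1 = 0.4689; after-tax cost = 7.1% × (1 − 29.4%) = 5.0126%.
WACC = 0.4896 × 14.7600% + 0.0415 × 5.2000% + 0.4689 × 5.0126% = 9.7930%.

9.79%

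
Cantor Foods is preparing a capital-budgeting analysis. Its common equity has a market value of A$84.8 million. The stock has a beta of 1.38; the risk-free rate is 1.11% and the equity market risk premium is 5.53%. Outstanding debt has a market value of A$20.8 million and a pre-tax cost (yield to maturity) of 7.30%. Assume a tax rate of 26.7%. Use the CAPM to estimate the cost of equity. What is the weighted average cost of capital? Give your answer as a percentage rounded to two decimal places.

8.07%

Cost of equity via CAPM: Re = 1.11% + 1.38 × 5.53% = 8.7414%.
Total capital V = 84.8 + 20.8 = 105.6.
Equity: weight = 84.8/105.6 = 0.8030; cost = 8.7414%.
Debt: weight = 20.8/105.6 = 0.1970; after-tax cost = 7.3% × (1 − 26.7%) = 5.3509%.
WACC = 0.8030 × 8.7414% + 0.1970 × 5.3509% = 8.0736%.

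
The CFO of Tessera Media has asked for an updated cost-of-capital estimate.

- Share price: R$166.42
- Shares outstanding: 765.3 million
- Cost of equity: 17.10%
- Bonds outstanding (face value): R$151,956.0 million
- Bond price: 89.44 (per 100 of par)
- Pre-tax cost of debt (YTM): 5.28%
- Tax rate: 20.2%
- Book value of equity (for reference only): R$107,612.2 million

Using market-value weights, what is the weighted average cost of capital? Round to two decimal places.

Market value of equity E = 166.42 × 765.3m = 127361.226m. Market value of debt D = 151956m × 89.44/100 = 135909.4464m.
Total capital V = 127361.226 + 135909.4464 = 263270.6724.
Equity: weight = 127361.226/263270.6724 = 0.4838; cost = 17.1%.
Bonds outstanding: weight = 135909.4464/263270.6724 = 0.5162; after-tax cost = 5.28% × (1 − 20.2%) = 4.2134%.
WACC = 0.4838 × 17.1000% + 0.5162 × 4.2134% = 10.4475%.

10.45%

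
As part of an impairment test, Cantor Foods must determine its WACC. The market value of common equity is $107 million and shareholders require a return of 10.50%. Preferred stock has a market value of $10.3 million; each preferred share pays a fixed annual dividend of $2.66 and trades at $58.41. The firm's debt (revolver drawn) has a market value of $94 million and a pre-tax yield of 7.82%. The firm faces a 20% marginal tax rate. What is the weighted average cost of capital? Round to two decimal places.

Cost of preferred: Rp = 2.66 / 58.41 = 4.5540%.
Total capital V = 107 + 10.3 + 94 = 211.3.
Equity: weight = 107/211.3 = 0.5064; cost = 10.5%.
Preferred: weight = 10.3/211.3 = 0.0487; cost = 4.554%.
Revolver drawn: weight = 94/211.3 = 0.4449; after-tax cost = 7.82% × (1 − 20%) = 6.2560%.
WACC = 0.5064 × 10.5000% + 0.0487 × 4.5540% + 0.4449 × 6.2560% = 8.3221%.

8.32%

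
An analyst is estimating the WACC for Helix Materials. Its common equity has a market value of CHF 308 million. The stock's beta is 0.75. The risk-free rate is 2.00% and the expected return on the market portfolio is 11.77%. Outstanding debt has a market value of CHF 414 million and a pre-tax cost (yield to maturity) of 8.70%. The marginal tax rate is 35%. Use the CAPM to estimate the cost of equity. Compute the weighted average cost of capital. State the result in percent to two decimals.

Market risk premium = 11.77% − 2.0% = 9.77%.
Cost of equity via CAPM: Re = 2.0% + 0.75 × 9.77% = 9.3275%.
Total capital V = 308 + 414 = 722.
Equity: weight = 308/722 = 0.4266; cost = 9.3275%.
Debt: weight = 414/722 = 0.5734; after-tax cost = 8.7% × (1 − 35%) = 5.6550%.
WACC = 0.4266 × 9.3275% + 0.5734 × 5.6550% = 7.2217%.

7.22%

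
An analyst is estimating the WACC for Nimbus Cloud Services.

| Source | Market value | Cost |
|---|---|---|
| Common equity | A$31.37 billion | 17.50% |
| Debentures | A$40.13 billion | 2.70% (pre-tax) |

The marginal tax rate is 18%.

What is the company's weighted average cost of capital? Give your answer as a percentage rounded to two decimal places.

8.92%

Total capital V = 31.37 + 40.13 = 71.5.
Equity: weight = 31.37/71.5 = 0.4387; cost = 17.5%.
Debentures: weight = 40.13/71.5 = 0.5613; after-tax cost = 2.7% × (1 − 18%) = 2.2140%.
WACC = 0.4387 × 17.5000% + 0.5613 × 2.2140% = 8.9206%.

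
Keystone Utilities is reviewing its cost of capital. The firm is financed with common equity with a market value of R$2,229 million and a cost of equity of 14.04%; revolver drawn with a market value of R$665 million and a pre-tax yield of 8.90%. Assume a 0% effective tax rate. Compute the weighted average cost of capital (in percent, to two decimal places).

Total capital V = 2229 + 665 = 2894.
Equity: weight = 2229/2894 = 0.7702; cost = 14.04%.
Revolver drawn: weight = 665/2894 = 0.2298; after-tax cost = 8.9% × (1 − 0%) = 8.9000%.
WACC = 0.7702 × 14.0400% + 0.2298 × 8.9000% = 12.8589%.

12.86%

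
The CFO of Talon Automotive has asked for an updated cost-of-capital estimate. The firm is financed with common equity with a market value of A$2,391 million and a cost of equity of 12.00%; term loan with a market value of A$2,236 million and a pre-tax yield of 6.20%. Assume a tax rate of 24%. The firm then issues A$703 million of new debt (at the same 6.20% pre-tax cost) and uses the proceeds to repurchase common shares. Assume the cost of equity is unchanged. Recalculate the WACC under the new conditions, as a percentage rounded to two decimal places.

After the change:
Total capital V = 1688 + 2939 = 4627.
Equity: weight = 1688/4627 = 0.3648; cost = 12%.
Term loan: weight = 2939/4627 = 0.6352; after-tax cost = 6.2% × (1 − 24%) = 4.7120%.
WACC = 0.3648 × 12.0000% + 0.6352 × 4.7120% = 7.3708%.

7.37%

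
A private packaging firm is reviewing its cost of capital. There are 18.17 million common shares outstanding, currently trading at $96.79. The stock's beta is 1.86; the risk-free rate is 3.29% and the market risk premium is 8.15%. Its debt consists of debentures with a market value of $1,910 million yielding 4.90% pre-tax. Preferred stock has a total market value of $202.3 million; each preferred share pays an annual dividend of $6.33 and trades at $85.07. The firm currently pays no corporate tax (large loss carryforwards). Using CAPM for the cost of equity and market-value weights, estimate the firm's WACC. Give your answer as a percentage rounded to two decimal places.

Cost of equity via CAPM: Re = 3.29% + 1.86 × 8.15% = 18.4490%.
Cost of preferred: Rp = 6.33 / 85.07 = 7.4409%.
Market value of equity E = 96.79 × 18.17m = 1758.6743m.
Total capital V = 1758.6743 + 202.3 + 1910 = 3870.9743.
Equity: weight = 1758.6743/3870.9743 = 0.4543; cost = 18.449%.
Preferred: weight = 202.3/3870.9743 = 0.0523; cost = 7.4409%.
Debentures: weight = 1910/3870.9743 = 0.4934; after-tax cost = 4.9% × (1 − 0%) = 4.9000%.
WACC = 0.4543 × 18.4490% + 0.0523 × 7.4409% + 0.4934 × 4.9000% = 11.1884%.

11.19%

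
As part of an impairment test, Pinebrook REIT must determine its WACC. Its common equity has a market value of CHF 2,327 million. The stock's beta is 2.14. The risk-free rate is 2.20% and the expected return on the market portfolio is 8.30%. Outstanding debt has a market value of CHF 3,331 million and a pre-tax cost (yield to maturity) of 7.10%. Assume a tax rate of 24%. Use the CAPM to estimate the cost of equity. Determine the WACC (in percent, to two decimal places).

9.45%

Market risk premium = 8.3% − 2.2% = 6.1%.
Cost of equity via CAPM: Re = 2.2% + 2.14 × 6.1% = 15.2540%.
Total capital V = 2327 + 3331 = 5658.
Equity: weight = 2327/5658 = 0.4113; cost = 15.254%.
Debt: weight = 3331/5658 = 0.5887; after-tax cost = 7.1% × (1 − 24%) = 5.3960%.
WACC = 0.4113 × 15.2540% + 0.5887 × 5.3960% = 9.4504%.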